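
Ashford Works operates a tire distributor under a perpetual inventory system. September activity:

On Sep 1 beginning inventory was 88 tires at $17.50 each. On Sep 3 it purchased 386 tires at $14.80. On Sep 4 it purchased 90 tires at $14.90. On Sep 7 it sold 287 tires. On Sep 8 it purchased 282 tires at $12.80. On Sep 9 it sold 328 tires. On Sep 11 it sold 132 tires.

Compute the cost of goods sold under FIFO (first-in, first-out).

Sep 7, 287 sold [FIFO — oldest first]: 88 @ $17.50 + 199 @ $14.80 = $4,485.20
Sep 9, 328 sold [FIFO — oldest first]: 187 @ $14.80 + 90 @ $14.90 + 51 @ $12.80 = $4,761.40
Sep 11, 132 sold [FIFO — oldest first]: 132 @ $12.80 = $1,689.60
Total COGS = $4,485.20 + $4,761.40 + $1,689.60 = $10,936.20
Ending inventory: 99 @ $12.80 = $1,267.20
Check: goods available $12,203.40 = COGS $10,936.20 + ending $1,267.20

COGS = $10,936.20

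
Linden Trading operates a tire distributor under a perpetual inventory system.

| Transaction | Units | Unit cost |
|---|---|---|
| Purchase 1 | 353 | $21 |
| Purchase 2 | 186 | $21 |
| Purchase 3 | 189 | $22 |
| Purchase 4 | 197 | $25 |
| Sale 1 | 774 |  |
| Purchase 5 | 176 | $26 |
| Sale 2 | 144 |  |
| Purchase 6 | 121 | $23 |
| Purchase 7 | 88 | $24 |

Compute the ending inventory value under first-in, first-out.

Sale 1 (774) [FIFO — oldest first]: 353 @ $21 + 186 @ $21 + 189 @ $22 + 46 @ $25 = $16,627
Sale 2 (144) [FIFO — oldest first]: 144 @ $25 = $3,600
Total COGS = $16,627 + $3,600 = $20,227
Ending inventory: 7 @ $25 + 176 @ $26 + 121 @ $23 + 88 @ $24 = $9,646
Check: goods available $29,873 = COGS $20,227 + ending $9,646

Ending inventory = $9,646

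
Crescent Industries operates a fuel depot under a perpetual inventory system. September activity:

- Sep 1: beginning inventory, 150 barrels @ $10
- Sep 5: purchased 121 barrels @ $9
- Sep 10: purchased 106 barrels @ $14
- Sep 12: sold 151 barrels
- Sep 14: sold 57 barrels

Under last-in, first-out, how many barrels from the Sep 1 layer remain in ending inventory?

150

Sep 12, 151 sold [LIFO — newest first]: 106 @ $14 + 45 @ $9 = $1,889
Sep 14, 57 sold [LIFO — newest first]: 57 @ $9 = $513
Total COGS = $1,889 + $513 = $2,402
Ending inventory: 150 @ $10 + 19 @ $9 = $1,671
Check: goods available $4,073 = COGS $2,402 + ending $1,671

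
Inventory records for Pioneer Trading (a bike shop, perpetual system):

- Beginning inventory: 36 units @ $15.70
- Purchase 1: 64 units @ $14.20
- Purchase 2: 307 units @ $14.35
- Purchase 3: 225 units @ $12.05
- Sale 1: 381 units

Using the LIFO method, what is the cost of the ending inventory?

Sale 1 (381) [LIFO — newest first]: 225 @ $12.05 + 156 @ $14.35 = $4,949.85
Ending inventory: 36 @ $15.70 + 64 @ $14.20 + 151 @ $14.35 = $3,640.85
Check: goods available $8,590.70 = COGS $4,949.85 + ending $3,640.85

Ending inventory = $3,640.85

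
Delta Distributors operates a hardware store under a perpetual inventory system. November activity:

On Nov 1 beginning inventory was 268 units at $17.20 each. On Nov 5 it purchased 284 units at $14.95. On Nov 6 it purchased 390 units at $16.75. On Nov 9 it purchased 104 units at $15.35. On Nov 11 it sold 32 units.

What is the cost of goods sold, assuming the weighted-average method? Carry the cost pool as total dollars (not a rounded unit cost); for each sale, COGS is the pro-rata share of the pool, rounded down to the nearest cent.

After Nov 1: 268 on hand, pool $4,609.60 (≈ $17.2000 each)
After Nov 5: 552 on hand, pool $8,855.40 (≈ $16.0424 each)
After Nov 6: 942 on hand, pool $15,387.90 (≈ $16.3354 each)
After Nov 9: 1046 on hand, pool $16,984.30 (≈ $16.2374 each)
Nov 11, sell 32: 32/1046 × $16,984.30 → $519.59
Ending inventory (cost pool remaining) = $16,464.71
Check: goods available $16,984.30 = COGS $519.59 + ending $16,464.71

COGS = $519.59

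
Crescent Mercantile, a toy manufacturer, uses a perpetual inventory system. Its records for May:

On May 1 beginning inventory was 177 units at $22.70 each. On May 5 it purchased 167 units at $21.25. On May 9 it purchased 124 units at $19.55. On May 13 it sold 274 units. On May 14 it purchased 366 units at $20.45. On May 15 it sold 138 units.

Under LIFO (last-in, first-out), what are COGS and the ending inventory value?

COGS = $8,433.80; ending inventory = $9,041.75

May 13, 274 sold [LIFO — newest first]: 124 @ $19.55 + 150 @ $21.25 = $5,611.70
May 15, 138 sold [LIFO — newest first]: 138 @ $20.45 = $2,822.10
Total COGS = $5,611.70 + $2,822.10 = $8,433.80
Ending inventory: 177 @ $22.70 + 17 @ $21.25 + 228 @ $20.45 = $9,041.75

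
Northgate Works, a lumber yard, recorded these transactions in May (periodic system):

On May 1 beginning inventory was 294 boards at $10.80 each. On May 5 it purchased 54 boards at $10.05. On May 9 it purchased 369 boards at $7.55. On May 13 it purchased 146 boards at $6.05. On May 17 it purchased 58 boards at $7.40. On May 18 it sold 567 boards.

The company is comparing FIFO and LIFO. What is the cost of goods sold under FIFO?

FIFO COGS: 294 @ $10.80 + 54 @ $10.05 + 219 @ $7.55 = $5,371.35
LIFO COGS: 58 @ $7.40 + 146 @ $6.05 + 363 @ $7.55 = $4,053.15

COGS = $5,371.35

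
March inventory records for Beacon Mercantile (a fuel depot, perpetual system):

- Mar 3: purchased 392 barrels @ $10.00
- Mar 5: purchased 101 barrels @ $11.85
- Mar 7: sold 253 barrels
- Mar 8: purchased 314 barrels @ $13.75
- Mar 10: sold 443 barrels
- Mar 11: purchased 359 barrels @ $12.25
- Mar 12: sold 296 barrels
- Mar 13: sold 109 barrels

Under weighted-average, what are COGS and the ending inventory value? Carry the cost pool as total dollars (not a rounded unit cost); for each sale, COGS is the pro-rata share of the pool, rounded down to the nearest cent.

After Mar 3: 392 on hand, pool $3,920.00 (≈ $10.0000 each)
After Mar 5: 493 on hand, pool $5,116.85 (≈ $10.3790 each)
Mar 7, sell 253: 253/493 × $5,116.85 → $2,625.88
After Mar 8: 554 on hand, pool $6,808.47 (≈ $12.2897 each)
Mar 10, sell 443: 443/554 × $6,808.47 → $5,444.31
After Mar 11: 470 on hand, pool $5,761.91 (≈ $12.2594 each)
Mar 12, sell 296: 296/470 × $5,761.91 → $3,628.77
Mar 13, sell 109: 109/174 × $2,133.14 → $1,336.27
Total COGS = $2,625.88 + $5,444.31 + $3,628.77 + $1,336.27 = $13,035.23
Ending inventory (cost pool remaining) = $796.87

COGS = $13,035.23; ending inventory = $796.87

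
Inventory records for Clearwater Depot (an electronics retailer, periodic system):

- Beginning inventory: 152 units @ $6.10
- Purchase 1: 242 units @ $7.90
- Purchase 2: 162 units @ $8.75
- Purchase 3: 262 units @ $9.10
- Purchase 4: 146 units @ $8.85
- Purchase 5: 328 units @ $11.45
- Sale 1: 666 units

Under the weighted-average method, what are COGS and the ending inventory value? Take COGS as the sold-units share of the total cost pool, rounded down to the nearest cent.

COGS = $6,025.13; ending inventory = $5,663.27

Sale 1, sell 666: 666/1292 × $11,688.40 → $6,025.13
Ending inventory (cost pool remaining) = $5,663.27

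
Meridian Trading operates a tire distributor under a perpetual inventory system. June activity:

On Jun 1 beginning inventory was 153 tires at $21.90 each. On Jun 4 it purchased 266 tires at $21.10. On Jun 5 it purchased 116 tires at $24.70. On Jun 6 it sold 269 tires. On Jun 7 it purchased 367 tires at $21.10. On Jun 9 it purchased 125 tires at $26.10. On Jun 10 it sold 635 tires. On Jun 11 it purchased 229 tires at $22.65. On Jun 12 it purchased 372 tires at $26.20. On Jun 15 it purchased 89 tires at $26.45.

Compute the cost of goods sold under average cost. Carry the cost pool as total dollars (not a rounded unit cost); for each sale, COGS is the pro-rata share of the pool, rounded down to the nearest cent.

COGS = $20,094.41

After Jun 1: 153 on hand, pool $3,350.70 (≈ $21.9000 each)
After Jun 4: 419 on hand, pool $8,963.30 (≈ $21.3921 each)
After Jun 5: 535 on hand, pool $11,828.50 (≈ $22.1093 each)
Jun 6, sell 269: 269/535 × $11,828.50 → $5,947.41
After Jun 7: 633 on hand, pool $13,624.79 (≈ $21.5242 each)
After Jun 9: 758 on hand, pool $16,887.29 (≈ $22.2787 each)
Jun 10, sell 635: 635/758 × $16,887.29 → $14,147.00
After Jun 11: 352 on hand, pool $7,927.14 (≈ $22.5203 each)
After Jun 12: 724 on hand, pool $17,673.54 (≈ $24.4110 each)
After Jun 15: 813 on hand, pool $20,027.59 (≈ $24.6342 each)
Total COGS = $5,947.41 + $14,147.00 = $20,094.41
Ending inventory (cost pool remaining) = $20,027.59
Check: goods available $40,122.00 = COGS $20,094.41 + ending $20,027.59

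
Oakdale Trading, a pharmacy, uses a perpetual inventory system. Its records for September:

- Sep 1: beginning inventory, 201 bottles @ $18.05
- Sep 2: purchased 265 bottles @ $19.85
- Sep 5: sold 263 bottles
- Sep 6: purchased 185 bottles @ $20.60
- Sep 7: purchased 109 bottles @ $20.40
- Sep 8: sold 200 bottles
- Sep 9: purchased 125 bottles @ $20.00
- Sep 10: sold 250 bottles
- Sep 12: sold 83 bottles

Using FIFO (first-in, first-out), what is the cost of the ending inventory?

Sep 5, 263 sold [FIFO — oldest first]: 201 @ $18.05 + 62 @ $19.85 = $4,858.75
Sep 8, 200 sold [FIFO — oldest first]: 200 @ $19.85 = $3,970.00
Sep 10, 250 sold [FIFO — oldest first]: 3 @ $19.85 + 185 @ $20.60 + 62 @ $20.40 = $5,135.35
Sep 12, 83 sold [FIFO — oldest first]: 47 @ $20.40 + 36 @ $20.00 = $1,678.80
Total COGS = $4,858.75 + $3,970.00 + $5,135.35 + $1,678.80 = $15,642.90
Ending inventory: 89 @ $20.00 = $1,780.00

Ending inventory = $1,780.00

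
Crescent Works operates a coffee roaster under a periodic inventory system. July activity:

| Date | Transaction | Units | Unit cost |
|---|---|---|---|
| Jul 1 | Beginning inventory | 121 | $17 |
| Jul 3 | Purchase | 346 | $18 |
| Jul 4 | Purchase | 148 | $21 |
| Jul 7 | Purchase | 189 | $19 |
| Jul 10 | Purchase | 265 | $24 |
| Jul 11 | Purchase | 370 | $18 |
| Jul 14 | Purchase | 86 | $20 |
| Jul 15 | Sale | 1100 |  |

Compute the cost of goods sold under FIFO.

COGS = $21,902

Jul 15, 1100 sold [FIFO — oldest first]: 121 @ $17 + 346 @ $18 + 148 @ $21 + 189 @ $19 + 265 @ $24 + 31 @ $18 = $21,902
Ending inventory: 339 @ $18 + 86 @ $20 = $7,822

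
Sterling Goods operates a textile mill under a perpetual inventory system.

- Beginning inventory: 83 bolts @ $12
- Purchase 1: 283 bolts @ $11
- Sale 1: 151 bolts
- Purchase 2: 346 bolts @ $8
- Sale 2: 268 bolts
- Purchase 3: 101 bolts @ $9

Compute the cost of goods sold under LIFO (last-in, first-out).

COGS = $3,805

Sale 1 (151) [LIFO — newest first]: 151 @ $11 = $1,661
Sale 2 (268) [LIFO — newest first]: 268 @ $8 = $2,144
Total COGS = $1,661 + $2,144 = $3,805
Ending inventory: 83 @ $12 + 132 @ $11 + 78 @ $8 + 101 @ $9 = $3,981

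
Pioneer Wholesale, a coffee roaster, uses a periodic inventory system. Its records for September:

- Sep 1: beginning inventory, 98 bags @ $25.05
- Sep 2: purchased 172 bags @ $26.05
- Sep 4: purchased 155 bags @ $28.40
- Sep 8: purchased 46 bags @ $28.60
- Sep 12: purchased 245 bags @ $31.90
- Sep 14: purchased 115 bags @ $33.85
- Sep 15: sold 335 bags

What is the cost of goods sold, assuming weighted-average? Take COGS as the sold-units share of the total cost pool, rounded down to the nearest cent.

Sep 15, sell 335: 335/831 × $24,361.35 → $9,820.76
Ending inventory (cost pool remaining) = $14,540.59
Check: goods available $24,361.35 = COGS $9,820.76 + ending $14,540.59

COGS = $9,820.76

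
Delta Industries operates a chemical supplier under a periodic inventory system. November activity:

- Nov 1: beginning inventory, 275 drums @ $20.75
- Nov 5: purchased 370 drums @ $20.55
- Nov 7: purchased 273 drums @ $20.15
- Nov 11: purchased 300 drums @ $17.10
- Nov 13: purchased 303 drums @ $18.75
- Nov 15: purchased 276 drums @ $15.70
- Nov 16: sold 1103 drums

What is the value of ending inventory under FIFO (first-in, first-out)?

Nov 16, 1103 sold [FIFO — oldest first]: 275 @ $20.75 + 370 @ $20.55 + 273 @ $20.15 + 185 @ $17.10 = $21,974.20
Ending inventory: 115 @ $17.10 + 303 @ $18.75 + 276 @ $15.70 = $11,980.95

Ending inventory = $11,980.95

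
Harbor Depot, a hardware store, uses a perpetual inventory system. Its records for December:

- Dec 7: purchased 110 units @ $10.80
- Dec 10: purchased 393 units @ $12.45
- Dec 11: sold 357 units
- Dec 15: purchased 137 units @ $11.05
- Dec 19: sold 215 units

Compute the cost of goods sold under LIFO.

Dec 11, 357 sold [LIFO — newest first]: 357 @ $12.45 = $4,444.65
Dec 19, 215 sold [LIFO — newest first]: 137 @ $11.05 + 36 @ $12.45 + 42 @ $10.80 = $2,415.65
Total COGS = $4,444.65 + $2,415.65 = $6,860.30
Ending inventory: 68 @ $10.80 = $734.40

COGS = $6,860.30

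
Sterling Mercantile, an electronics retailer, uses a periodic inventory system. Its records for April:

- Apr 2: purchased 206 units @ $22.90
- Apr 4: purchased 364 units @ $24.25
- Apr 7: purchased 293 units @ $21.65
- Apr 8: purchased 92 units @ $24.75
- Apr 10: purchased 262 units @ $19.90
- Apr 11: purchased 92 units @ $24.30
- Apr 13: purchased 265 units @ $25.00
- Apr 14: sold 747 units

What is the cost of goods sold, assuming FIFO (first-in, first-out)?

Apr 14, 747 sold [FIFO — oldest first]: 206 @ $22.90 + 364 @ $24.25 + 177 @ $21.65 = $17,376.45
Ending inventory: 116 @ $21.65 + 92 @ $24.75 + 262 @ $19.90 + 92 @ $24.30 + 265 @ $25.00 = $18,862.80

COGS = $17,376.45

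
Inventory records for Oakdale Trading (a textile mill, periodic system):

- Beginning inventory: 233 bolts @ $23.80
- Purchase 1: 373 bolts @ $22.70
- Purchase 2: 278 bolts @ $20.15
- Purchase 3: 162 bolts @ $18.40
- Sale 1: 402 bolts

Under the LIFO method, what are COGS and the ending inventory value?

COGS = $7,816.80; ending inventory = $14,778.20

Sale 1 (402) [LIFO — newest first]: 162 @ $18.40 + 240 @ $20.15 = $7,816.80
Ending inventory: 233 @ $23.80 + 373 @ $22.70 + 38 @ $20.15 = $14,778.20
Check: goods available $22,595.00 = COGS $7,816.80 + ending $14,778.20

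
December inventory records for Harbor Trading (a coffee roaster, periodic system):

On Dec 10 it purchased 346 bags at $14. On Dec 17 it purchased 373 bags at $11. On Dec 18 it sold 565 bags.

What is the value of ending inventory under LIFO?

Dec 18, 565 sold [LIFO — newest first]: 373 @ $11 + 192 @ $14 = $6,791
Ending inventory: 154 @ $14 = $2,156
Check: goods available $8,947 = COGS $6,791 + ending $2,156

Ending inventory = $2,156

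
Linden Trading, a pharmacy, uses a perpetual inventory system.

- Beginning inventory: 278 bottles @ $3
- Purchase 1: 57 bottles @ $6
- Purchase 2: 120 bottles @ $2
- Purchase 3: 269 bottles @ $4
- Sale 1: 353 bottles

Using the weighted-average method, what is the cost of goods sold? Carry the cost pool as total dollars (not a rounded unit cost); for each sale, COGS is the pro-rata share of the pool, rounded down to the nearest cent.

After Beginning: 278 on hand, pool $834.00 (≈ $3.0000 each)
After Purchase 1: 335 on hand, pool $1,176.00 (≈ $3.5104 each)
After Purchase 2: 455 on hand, pool $1,416.00 (≈ $3.1121 each)
After Purchase 3: 724 on hand, pool $2,492.00 (≈ $3.4420 each)
Sale 1, sell 353: 353/724 × $2,492.00 → $1,215.02
Ending inventory (cost pool remaining) = $1,276.98
Check: goods available $2,492.00 = COGS $1,215.02 + ending $1,276.98

COGS = $1,215.02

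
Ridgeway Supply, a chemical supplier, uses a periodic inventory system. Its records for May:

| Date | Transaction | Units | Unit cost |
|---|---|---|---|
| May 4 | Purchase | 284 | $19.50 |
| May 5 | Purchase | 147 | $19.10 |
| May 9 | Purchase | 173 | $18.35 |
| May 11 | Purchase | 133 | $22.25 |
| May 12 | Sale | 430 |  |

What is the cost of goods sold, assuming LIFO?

COGS = $8,502.20

May 12, 430 sold [LIFO — newest first]: 133 @ $22.25 + 173 @ $18.35 + 124 @ $19.10 = $8,502.20
Ending inventory: 284 @ $19.50 + 23 @ $19.10 = $5,977.30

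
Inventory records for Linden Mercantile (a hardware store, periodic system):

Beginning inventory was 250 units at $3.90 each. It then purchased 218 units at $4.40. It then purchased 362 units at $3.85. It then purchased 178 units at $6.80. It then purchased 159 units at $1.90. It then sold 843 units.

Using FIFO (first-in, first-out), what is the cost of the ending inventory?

Ending inventory = $1,424.10

Sale 1 (843) [FIFO — oldest first]: 250 @ $3.90 + 218 @ $4.40 + 362 @ $3.85 + 13 @ $6.80 = $3,416.30
Ending inventory: 165 @ $6.80 + 159 @ $1.90 = $1,424.10
Check: goods available $4,840.40 = COGS $3,416.30 + ending $1,424.10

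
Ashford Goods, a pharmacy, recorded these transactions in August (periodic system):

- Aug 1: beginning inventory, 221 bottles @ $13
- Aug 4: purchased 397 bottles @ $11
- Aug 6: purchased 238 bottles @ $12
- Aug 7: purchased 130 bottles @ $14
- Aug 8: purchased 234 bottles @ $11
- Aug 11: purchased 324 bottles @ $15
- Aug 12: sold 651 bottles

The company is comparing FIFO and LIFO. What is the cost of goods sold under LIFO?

FIFO COGS: 221 @ $13 + 397 @ $11 + 33 @ $12 = $7,636
LIFO COGS: 324 @ $15 + 234 @ $11 + 93 @ $14 = $8,736

COGS = $8,736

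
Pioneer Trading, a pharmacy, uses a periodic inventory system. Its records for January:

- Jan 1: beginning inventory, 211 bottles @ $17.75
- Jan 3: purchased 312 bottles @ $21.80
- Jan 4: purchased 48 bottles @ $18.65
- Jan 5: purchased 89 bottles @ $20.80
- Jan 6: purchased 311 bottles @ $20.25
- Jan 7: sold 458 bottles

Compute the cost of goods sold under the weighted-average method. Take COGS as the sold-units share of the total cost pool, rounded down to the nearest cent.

COGS = $9,240.65

Jan 7, sell 458: 458/971 × $19,591.00 → $9,240.65
Ending inventory (cost pool remaining) = $10,350.35
Check: goods available $19,591.00 = COGS $9,240.65 + ending $10,350.35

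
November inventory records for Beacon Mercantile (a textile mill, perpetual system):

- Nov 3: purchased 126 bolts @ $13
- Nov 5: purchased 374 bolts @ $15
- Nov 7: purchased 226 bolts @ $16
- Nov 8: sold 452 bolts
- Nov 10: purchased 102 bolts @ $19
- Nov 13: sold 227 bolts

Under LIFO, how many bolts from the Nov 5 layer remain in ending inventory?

Nov 8, 452 sold [LIFO — newest first]: 226 @ $16 + 226 @ $15 = $7,006
Nov 13, 227 sold [LIFO — newest first]: 102 @ $19 + 125 @ $15 = $3,813
Total COGS = $7,006 + $3,813 = $10,819
Ending inventory: 126 @ $13 + 23 @ $15 = $1,983

23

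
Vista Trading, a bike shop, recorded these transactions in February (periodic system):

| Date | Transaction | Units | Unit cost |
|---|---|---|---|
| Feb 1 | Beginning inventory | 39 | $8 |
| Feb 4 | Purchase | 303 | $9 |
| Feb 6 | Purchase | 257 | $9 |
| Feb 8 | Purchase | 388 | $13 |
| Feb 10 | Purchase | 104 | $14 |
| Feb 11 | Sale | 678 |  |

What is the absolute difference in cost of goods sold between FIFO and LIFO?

FIFO COGS: 39 @ $8 + 303 @ $9 + 257 @ $9 + 79 @ $13 = $6,379
LIFO COGS: 104 @ $14 + 388 @ $13 + 186 @ $9 = $8,174
Difference = |$6,379 − $8,174| = $1,795

$1,795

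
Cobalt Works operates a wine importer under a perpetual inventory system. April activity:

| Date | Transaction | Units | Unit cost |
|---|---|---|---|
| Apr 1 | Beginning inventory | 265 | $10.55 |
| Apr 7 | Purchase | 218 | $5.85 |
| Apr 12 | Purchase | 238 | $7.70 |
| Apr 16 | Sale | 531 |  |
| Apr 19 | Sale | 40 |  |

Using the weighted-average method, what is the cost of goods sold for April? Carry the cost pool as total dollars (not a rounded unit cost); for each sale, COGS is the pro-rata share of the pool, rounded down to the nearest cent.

COGS = $4,675.42

After Apr 1: 265 on hand, pool $2,795.75 (≈ $10.5500 each)
After Apr 7: 483 on hand, pool $4,071.05 (≈ $8.4287 each)
After Apr 12: 721 on hand, pool $5,903.65 (≈ $8.1881 each)
Apr 16, sell 531: 531/721 × $5,903.65 → $4,347.90
Apr 19, sell 40: 40/190 × $1,555.75 → $327.52
Total COGS = $4,347.90 + $327.52 = $4,675.42
Ending inventory (cost pool remaining) = $1,228.23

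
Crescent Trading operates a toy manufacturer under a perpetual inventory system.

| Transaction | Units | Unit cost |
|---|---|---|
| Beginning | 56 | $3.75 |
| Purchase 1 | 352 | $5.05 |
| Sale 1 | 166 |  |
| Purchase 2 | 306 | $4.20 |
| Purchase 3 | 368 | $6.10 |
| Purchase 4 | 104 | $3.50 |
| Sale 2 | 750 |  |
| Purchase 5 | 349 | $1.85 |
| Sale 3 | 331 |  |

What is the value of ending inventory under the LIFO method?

Sale 1 (166) [LIFO — newest first]: 166 @ $5.05 = $838.30
Sale 2 (750) [LIFO — newest first]: 104 @ $3.50 + 368 @ $6.10 + 278 @ $4.20 = $3,776.40
Sale 3 (331) [LIFO — newest first]: 331 @ $1.85 = $612.35
Total COGS = $838.30 + $3,776.40 + $612.35 = $5,227.05
Ending inventory: 56 @ $3.75 + 186 @ $5.05 + 28 @ $4.20 + 18 @ $1.85 = $1,300.20

Ending inventory = $1,300.20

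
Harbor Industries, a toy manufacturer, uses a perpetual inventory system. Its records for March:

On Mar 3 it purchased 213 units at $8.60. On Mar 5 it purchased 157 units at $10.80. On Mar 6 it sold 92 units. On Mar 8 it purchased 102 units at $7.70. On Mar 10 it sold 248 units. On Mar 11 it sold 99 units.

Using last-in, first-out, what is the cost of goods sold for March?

Mar 6, 92 sold [LIFO — newest first]: 92 @ $10.80 = $993.60
Mar 10, 248 sold [LIFO — newest first]: 102 @ $7.70 + 65 @ $10.80 + 81 @ $8.60 = $2,184.00
Mar 11, 99 sold [LIFO — newest first]: 99 @ $8.60 = $851.40
Total COGS = $993.60 + $2,184.00 + $851.40 = $4,029.00
Ending inventory: 33 @ $8.60 = $283.80
Check: goods available $4,312.80 = COGS $4,029.00 + ending $283.80

COGS = $4,029.00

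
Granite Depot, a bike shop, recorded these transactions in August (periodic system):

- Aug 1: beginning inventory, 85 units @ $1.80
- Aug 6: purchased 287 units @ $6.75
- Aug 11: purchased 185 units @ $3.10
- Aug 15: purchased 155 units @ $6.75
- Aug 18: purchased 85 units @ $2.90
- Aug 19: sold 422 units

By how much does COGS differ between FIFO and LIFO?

FIFO COGS: 85 @ $1.80 + 287 @ $6.75 + 50 @ $3.10 = $2,245.25
LIFO COGS: 85 @ $2.90 + 155 @ $6.75 + 182 @ $3.10 = $1,856.95
Difference = |$2,245.25 − $1,856.95| = $388.30

$388.30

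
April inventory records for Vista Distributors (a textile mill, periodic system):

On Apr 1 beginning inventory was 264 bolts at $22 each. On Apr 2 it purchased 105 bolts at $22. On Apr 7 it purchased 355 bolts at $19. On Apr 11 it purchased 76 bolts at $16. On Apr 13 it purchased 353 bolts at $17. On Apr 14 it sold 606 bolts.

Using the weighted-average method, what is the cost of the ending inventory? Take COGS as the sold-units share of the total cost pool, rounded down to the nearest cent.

Ending inventory = $10,475.08

Apr 14, sell 606: 606/1153 × $22,080.00 → $11,604.92
Ending inventory (cost pool remaining) = $10,475.08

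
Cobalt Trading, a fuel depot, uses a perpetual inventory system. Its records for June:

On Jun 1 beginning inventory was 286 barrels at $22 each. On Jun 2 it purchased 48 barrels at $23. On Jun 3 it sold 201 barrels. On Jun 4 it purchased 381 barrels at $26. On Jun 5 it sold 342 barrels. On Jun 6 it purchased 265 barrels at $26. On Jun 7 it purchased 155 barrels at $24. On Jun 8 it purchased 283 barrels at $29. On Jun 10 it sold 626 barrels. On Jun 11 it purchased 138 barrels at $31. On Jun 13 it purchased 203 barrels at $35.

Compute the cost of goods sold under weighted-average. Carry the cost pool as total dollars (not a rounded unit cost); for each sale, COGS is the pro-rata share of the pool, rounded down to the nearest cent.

COGS = $29,540.45

After Jun 1: 286 on hand, pool $6,292.00 (≈ $22.0000 each)
After Jun 2: 334 on hand, pool $7,396.00 (≈ $22.1437 each)
Jun 3, sell 201: 201/334 × $7,396.00 → $4,450.88
After Jun 4: 514 on hand, pool $12,851.12 (≈ $25.0022 each)
Jun 5, sell 342: 342/514 × $12,851.12 → $8,550.74
After Jun 6: 437 on hand, pool $11,190.38 (≈ $25.6073 each)
After Jun 7: 592 on hand, pool $14,910.38 (≈ $25.1865 each)
After Jun 8: 875 on hand, pool $23,117.38 (≈ $26.4199 each)
Jun 10, sell 626: 626/875 × $23,117.38 → $16,538.83
After Jun 11: 387 on hand, pool $10,856.55 (≈ $28.0531 each)
After Jun 13: 590 on hand, pool $17,961.55 (≈ $30.4433 each)
Total COGS = $4,450.88 + $8,550.74 + $16,538.83 = $29,540.45
Ending inventory (cost pool remaining) = $17,961.55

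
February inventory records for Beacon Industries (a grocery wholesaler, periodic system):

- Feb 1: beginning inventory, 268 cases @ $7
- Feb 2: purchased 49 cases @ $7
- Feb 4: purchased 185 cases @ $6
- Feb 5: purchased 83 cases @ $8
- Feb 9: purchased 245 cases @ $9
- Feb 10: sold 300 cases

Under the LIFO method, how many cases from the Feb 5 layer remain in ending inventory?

Feb 10, 300 sold [LIFO — newest first]: 245 @ $9 + 55 @ $8 = $2,645
Ending inventory: 268 @ $7 + 49 @ $7 + 185 @ $6 + 28 @ $8 = $3,553
Check: goods available $6,198 = COGS $2,645 + ending $3,553

28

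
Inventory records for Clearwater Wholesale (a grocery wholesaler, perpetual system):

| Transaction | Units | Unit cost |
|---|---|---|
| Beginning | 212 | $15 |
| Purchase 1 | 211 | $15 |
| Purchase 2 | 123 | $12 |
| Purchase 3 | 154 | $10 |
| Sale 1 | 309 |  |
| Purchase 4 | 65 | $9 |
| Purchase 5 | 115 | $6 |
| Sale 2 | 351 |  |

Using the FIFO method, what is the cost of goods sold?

COGS = $8,961

Sale 1 (309) [FIFO — oldest first]: 212 @ $15 + 97 @ $15 = $4,635
Sale 2 (351) [FIFO — oldest first]: 114 @ $15 + 123 @ $12 + 114 @ $10 = $4,326
Total COGS = $4,635 + $4,326 = $8,961
Ending inventory: 40 @ $10 + 65 @ $9 + 115 @ $6 = $1,675
Check: goods available $10,636 = COGS $8,961 + ending $1,675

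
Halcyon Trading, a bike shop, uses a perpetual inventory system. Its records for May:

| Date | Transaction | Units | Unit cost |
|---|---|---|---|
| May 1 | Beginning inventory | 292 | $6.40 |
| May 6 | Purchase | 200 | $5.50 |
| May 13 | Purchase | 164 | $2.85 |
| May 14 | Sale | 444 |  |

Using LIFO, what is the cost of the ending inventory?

May 14, 444 sold [LIFO — newest first]: 164 @ $2.85 + 200 @ $5.50 + 80 @ $6.40 = $2,079.40
Ending inventory: 212 @ $6.40 = $1,356.80

Ending inventory = $1,356.80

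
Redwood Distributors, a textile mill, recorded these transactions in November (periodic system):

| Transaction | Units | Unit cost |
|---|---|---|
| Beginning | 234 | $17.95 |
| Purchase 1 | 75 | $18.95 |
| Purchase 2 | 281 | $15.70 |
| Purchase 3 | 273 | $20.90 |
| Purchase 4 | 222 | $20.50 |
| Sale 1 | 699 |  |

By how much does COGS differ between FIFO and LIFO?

$1,148.15

FIFO COGS: 234 @ $17.95 + 75 @ $18.95 + 281 @ $15.70 + 109 @ $20.90 = $12,311.35
LIFO COGS: 222 @ $20.50 + 273 @ $20.90 + 204 @ $15.70 = $13,459.50
Difference = |$12,311.35 − $13,459.50| = $1,148.15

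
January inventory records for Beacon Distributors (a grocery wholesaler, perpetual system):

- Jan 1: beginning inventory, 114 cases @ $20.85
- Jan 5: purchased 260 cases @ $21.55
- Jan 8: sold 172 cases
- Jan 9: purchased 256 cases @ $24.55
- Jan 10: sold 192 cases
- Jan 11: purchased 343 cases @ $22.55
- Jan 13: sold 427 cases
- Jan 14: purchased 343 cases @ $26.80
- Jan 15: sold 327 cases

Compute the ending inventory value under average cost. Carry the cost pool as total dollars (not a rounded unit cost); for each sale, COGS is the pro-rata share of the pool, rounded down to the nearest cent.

After Jan 1: 114 on hand, pool $2,376.90 (≈ $20.8500 each)
After Jan 5: 374 on hand, pool $7,979.90 (≈ $21.3366 each)
Jan 8, sell 172: 172/374 × $7,979.90 → $3,669.90
After Jan 9: 458 on hand, pool $10,594.80 (≈ $23.1328 each)
Jan 10, sell 192: 192/458 × $10,594.80 → $4,441.48
After Jan 11: 609 on hand, pool $13,887.97 (≈ $22.8045 each)
Jan 13, sell 427: 427/609 × $13,887.97 → $9,737.54
After Jan 14: 525 on hand, pool $13,342.83 (≈ $25.4149 each)
Jan 15, sell 327: 327/525 × $13,342.83 → $8,310.67
Total COGS = $3,669.90 + $4,441.48 + $9,737.54 + $8,310.67 = $26,159.59
Ending inventory (cost pool remaining) = $5,032.16
Check: goods available $31,191.75 = COGS $26,159.59 + ending $5,032.16

Ending inventory = $5,032.16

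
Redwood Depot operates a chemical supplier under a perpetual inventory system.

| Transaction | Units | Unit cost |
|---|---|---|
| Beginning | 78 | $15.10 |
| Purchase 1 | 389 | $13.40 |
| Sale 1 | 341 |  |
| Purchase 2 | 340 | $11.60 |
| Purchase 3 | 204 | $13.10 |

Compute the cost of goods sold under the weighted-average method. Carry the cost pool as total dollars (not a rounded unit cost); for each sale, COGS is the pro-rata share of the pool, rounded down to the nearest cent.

After Beginning: 78 on hand, pool $1,177.80 (≈ $15.1000 each)
After Purchase 1: 467 on hand, pool $6,390.40 (≈ $13.6839 each)
Sale 1, sell 341: 341/467 × $6,390.40 → $4,666.22
After Purchase 2: 466 on hand, pool $5,668.18 (≈ $12.1635 each)
After Purchase 3: 670 on hand, pool $8,340.58 (≈ $12.4486 each)
Ending inventory (cost pool remaining) = $8,340.58

COGS = $4,666.22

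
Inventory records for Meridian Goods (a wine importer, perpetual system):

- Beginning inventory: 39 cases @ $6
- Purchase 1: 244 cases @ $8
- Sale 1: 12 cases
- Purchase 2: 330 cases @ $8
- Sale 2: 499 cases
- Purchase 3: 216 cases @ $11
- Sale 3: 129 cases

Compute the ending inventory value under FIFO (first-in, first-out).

Sale 1 (12) [FIFO — oldest first]: 12 @ $6 = $72
Sale 2 (499) [FIFO — oldest first]: 27 @ $6 + 244 @ $8 + 228 @ $8 = $3,938
Sale 3 (129) [FIFO — oldest first]: 102 @ $8 + 27 @ $11 = $1,113
Total COGS = $72 + $3,938 + $1,113 = $5,123
Ending inventory: 189 @ $11 = $2,079

Ending inventory = $2,079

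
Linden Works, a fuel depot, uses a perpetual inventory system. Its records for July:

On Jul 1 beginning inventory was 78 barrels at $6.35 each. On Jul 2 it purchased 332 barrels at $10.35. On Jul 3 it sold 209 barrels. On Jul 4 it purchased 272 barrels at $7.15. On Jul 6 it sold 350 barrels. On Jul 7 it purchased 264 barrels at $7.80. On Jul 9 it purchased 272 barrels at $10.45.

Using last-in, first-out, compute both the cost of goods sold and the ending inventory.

COGS = $4,915.25; ending inventory = $5,862.65

Jul 3, 209 sold [LIFO — newest first]: 209 @ $10.35 = $2,163.15
Jul 6, 350 sold [LIFO — newest first]: 272 @ $7.15 + 78 @ $10.35 = $2,752.10
Total COGS = $2,163.15 + $2,752.10 = $4,915.25
Ending inventory: 78 @ $6.35 + 45 @ $10.35 + 264 @ $7.80 + 272 @ $10.45 = $5,862.65
Check: goods available $10,777.90 = COGS $4,915.25 + ending $5,862.65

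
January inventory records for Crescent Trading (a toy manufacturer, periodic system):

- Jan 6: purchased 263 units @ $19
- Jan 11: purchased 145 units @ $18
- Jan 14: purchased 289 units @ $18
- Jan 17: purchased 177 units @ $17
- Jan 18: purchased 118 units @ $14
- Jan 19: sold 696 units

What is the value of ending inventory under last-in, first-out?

Jan 19, 696 sold [LIFO — newest first]: 118 @ $14 + 177 @ $17 + 289 @ $18 + 112 @ $18 = $11,879
Ending inventory: 263 @ $19 + 33 @ $18 = $5,591

Ending inventory = $5,591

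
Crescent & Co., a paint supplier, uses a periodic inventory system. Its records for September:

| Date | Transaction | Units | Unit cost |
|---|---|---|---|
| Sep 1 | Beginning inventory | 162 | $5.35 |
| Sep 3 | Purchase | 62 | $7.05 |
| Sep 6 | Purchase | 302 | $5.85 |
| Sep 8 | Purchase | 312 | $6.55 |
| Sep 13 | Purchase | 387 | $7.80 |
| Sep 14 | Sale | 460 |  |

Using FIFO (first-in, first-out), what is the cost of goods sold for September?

Sep 14, 460 sold [FIFO — oldest first]: 162 @ $5.35 + 62 @ $7.05 + 236 @ $5.85 = $2,684.40
Ending inventory: 66 @ $5.85 + 312 @ $6.55 + 387 @ $7.80 = $5,448.30

COGS = $2,684.40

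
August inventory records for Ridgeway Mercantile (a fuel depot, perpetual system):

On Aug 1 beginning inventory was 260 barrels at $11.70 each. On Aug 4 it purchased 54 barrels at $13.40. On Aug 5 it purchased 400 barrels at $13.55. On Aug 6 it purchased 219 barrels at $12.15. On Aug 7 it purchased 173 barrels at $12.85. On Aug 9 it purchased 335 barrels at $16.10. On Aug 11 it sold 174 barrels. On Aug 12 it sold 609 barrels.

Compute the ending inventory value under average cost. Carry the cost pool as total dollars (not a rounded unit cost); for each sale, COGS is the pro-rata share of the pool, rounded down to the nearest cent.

Ending inventory = $8,887.35

After Aug 1: 260 on hand, pool $3,042.00 (≈ $11.7000 each)
After Aug 4: 314 on hand, pool $3,765.60 (≈ $11.9924 each)
After Aug 5: 714 on hand, pool $9,185.60 (≈ $12.8650 each)
After Aug 6: 933 on hand, pool $11,846.45 (≈ $12.6972 each)
After Aug 7: 1106 on hand, pool $14,069.50 (≈ $12.7211 each)
After Aug 9: 1441 on hand, pool $19,463.00 (≈ $13.5066 each)
Aug 11, sell 174: 174/1441 × $19,463.00 → $2,350.14
Aug 12, sell 609: 609/1267 × $17,112.86 → $8,225.51
Total COGS = $2,350.14 + $8,225.51 = $10,575.65
Ending inventory (cost pool remaining) = $8,887.35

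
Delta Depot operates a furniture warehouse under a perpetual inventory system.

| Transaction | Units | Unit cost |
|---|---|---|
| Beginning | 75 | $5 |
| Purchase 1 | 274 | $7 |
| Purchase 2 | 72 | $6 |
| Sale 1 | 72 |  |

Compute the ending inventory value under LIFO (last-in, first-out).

Ending inventory = $2,293

Sale 1 (72) [LIFO — newest first]: 72 @ $6 = $432
Ending inventory: 75 @ $5 + 274 @ $7 = $2,293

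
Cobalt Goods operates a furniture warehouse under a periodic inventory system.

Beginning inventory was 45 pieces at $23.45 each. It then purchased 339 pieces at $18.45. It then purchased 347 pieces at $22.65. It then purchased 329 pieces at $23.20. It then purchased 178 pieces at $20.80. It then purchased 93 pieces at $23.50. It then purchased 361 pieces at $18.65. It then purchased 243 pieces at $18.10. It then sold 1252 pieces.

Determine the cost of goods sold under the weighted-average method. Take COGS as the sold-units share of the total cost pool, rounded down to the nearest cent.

Sale 1, sell 1252: 1252/1935 × $39,821.00 → $25,765.31
Ending inventory (cost pool remaining) = $14,055.69
Check: goods available $39,821.00 = COGS $25,765.31 + ending $14,055.69

COGS = $25,765.31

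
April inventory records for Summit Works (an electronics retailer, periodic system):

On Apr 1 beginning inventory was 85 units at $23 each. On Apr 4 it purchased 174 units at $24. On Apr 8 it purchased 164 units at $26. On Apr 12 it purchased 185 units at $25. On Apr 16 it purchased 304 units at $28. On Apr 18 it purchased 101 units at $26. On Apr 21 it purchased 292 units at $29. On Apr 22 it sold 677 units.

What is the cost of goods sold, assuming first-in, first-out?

COGS = $16,952

Apr 22, 677 sold [FIFO — oldest first]: 85 @ $23 + 174 @ $24 + 164 @ $26 + 185 @ $25 + 69 @ $28 = $16,952
Ending inventory: 235 @ $28 + 101 @ $26 + 292 @ $29 = $17,674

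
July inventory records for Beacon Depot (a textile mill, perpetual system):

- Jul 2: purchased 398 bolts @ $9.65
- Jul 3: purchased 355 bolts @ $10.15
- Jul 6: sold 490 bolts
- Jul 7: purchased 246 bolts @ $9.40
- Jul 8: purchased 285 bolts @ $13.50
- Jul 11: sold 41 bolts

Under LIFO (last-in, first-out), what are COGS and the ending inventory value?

COGS = $5,459.50; ending inventory = $8,144.35

Jul 6, 490 sold [LIFO — newest first]: 355 @ $10.15 + 135 @ $9.65 = $4,906.00
Jul 11, 41 sold [LIFO — newest first]: 41 @ $13.50 = $553.50
Total COGS = $4,906.00 + $553.50 = $5,459.50
Ending inventory: 263 @ $9.65 + 246 @ $9.40 + 244 @ $13.50 = $8,144.35
Check: goods available $13,603.85 = COGS $5,459.50 + ending $8,144.35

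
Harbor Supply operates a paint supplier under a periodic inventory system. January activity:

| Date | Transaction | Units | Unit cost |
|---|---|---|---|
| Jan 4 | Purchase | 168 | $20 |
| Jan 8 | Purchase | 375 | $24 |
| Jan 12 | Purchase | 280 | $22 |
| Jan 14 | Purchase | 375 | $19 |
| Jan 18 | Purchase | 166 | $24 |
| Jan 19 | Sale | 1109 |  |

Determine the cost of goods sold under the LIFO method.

Jan 19, 1109 sold [LIFO — newest first]: 166 @ $24 + 375 @ $19 + 280 @ $22 + 288 @ $24 = $24,181
Ending inventory: 168 @ $20 + 87 @ $24 = $5,448

COGS = $24,181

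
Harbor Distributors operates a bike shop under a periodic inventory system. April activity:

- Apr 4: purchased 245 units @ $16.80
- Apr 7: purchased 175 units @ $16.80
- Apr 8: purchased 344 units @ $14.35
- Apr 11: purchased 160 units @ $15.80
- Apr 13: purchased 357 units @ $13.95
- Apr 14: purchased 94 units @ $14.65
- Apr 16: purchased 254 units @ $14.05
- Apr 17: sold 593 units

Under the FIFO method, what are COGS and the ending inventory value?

COGS = $9,538.55; ending inventory = $14,907.80

Apr 17, 593 sold [FIFO — oldest first]: 245 @ $16.80 + 175 @ $16.80 + 173 @ $14.35 = $9,538.55
Ending inventory: 171 @ $14.35 + 160 @ $15.80 + 357 @ $13.95 + 94 @ $14.65 + 254 @ $14.05 = $14,907.80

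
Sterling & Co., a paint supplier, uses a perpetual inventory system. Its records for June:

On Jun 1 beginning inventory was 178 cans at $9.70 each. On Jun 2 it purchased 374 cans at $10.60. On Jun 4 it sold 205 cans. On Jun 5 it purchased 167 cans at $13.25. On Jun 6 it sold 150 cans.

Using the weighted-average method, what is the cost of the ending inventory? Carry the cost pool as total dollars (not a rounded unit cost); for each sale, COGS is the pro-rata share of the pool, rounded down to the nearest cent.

After Jun 1: 178 on hand, pool $1,726.60 (≈ $9.7000 each)
After Jun 2: 552 on hand, pool $5,691.00 (≈ $10.3098 each)
Jun 4, sell 205: 205/552 × $5,691.00 → $2,113.50
After Jun 5: 514 on hand, pool $5,790.25 (≈ $11.2651 each)
Jun 6, sell 150: 150/514 × $5,790.25 → $1,689.76
Total COGS = $2,113.50 + $1,689.76 = $3,803.26
Ending inventory (cost pool remaining) = $4,100.49

Ending inventory = $4,100.49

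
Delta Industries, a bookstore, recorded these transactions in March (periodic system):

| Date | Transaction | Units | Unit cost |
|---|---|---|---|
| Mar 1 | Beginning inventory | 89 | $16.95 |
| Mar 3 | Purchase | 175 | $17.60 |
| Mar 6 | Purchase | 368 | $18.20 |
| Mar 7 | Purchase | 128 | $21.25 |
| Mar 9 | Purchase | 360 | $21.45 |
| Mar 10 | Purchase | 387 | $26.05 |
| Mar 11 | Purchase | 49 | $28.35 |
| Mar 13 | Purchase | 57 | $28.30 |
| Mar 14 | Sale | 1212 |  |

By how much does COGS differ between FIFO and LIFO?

$3,605.05

FIFO COGS: 89 @ $16.95 + 175 @ $17.60 + 368 @ $18.20 + 128 @ $21.25 + 360 @ $21.45 + 92 @ $26.05 = $24,124.75
LIFO COGS: 57 @ $28.30 + 49 @ $28.35 + 387 @ $26.05 + 360 @ $21.45 + 128 @ $21.25 + 231 @ $18.20 = $27,729.80
Difference = |$24,124.75 − $27,729.80| = $3,605.05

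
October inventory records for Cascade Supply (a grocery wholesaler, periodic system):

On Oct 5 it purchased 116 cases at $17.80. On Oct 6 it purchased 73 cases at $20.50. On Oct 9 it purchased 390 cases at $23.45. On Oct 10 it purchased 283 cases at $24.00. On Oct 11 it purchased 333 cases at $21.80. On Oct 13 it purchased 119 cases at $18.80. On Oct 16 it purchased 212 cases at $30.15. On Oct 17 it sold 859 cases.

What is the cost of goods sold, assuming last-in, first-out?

COGS = $20,568.40

Oct 17, 859 sold [LIFO — newest first]: 212 @ $30.15 + 119 @ $18.80 + 333 @ $21.80 + 195 @ $24.00 = $20,568.40
Ending inventory: 116 @ $17.80 + 73 @ $20.50 + 390 @ $23.45 + 88 @ $24.00 = $14,818.80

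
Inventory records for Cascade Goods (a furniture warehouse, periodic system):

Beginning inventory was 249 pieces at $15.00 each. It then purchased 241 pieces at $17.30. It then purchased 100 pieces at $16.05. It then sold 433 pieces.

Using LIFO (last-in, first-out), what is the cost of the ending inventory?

Ending inventory = $2,355.00

Sale 1 (433) [LIFO — newest first]: 100 @ $16.05 + 241 @ $17.30 + 92 @ $15.00 = $7,154.30
Ending inventory: 157 @ $15.00 = $2,355.00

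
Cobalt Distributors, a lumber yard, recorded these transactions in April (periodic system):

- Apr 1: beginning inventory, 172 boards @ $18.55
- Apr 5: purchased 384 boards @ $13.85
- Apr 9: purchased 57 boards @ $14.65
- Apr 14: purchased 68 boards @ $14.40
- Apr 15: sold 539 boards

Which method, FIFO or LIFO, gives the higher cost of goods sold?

FIFO

FIFO COGS: 172 @ $18.55 + 367 @ $13.85 = $8,273.55
LIFO COGS: 68 @ $14.40 + 57 @ $14.65 + 384 @ $13.85 + 30 @ $18.55 = $7,689.15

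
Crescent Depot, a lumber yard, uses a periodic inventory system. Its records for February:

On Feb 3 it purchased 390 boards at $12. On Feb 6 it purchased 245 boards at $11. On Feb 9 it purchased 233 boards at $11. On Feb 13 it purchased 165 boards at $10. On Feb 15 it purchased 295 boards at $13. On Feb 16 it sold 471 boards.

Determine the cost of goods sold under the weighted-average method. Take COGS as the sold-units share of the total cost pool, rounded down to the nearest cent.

Feb 16, sell 471: 471/1328 × $15,423.00 → $5,470.05
Ending inventory (cost pool remaining) = $9,952.95
Check: goods available $15,423.00 = COGS $5,470.05 + ending $9,952.95

COGS = $5,470.05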